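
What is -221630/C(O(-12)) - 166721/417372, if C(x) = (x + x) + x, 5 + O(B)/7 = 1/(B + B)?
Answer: 739876038193/353514084 ≈ 2092.9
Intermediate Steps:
O(B) = -35 + 7/(2*B) (O(B) = -35 + 7/(B + B) = -35 + 7/((2*B)) = -35 + 7*(1/(2*B)) = -35 + 7/(2*B))
C(x) = 3*x (C(x) = 2*x + x = 3*x)
-221630/C(O(-12)) - 166721/417372 = -221630*1/(3*(-35 + (7/2)/(-12))) - 166721/417372 = -221630*1/(3*(-35 + (7/2)*(-1/12))) - 166721*1/417372 = -221630*1/(3*(-35 - 7/24)) - 166721/417372 = -221630/(3*(-847/24)) - 166721/417372 = -221630/(-847/8) - 166721/417372 = -221630*(-8/847) - 166721/417372 = 1773040/847 - 166721/417372 = 739876038193/353514084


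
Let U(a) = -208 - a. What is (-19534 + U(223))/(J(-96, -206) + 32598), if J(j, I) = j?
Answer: -6655/10834 ≈ -0.61427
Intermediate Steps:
(-19534 + U(223))/(J(-96, -206) + 32598) = (-19534 + (-208 - 1*223))/(-96 + 32598) = (-19534 + (-208 - 223))/32502 = (-19534 - 431)*(1/32502) = -19965*1/32502 = -6655/10834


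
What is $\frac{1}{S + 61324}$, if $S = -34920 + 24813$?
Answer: $\frac{1}{51217} \approx 1.9525 \cdot 10^{-5}$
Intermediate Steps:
$S = -10107$
$\frac{1}{S + 61324} = \frac{1}{-10107 + 61324} = \frac{1}{51217}$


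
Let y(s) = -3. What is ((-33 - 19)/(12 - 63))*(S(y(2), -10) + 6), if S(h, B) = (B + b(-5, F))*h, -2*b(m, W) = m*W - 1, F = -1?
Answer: 728/17 ≈ 42.824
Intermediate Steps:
b(m, W) = ½ - W*m/2 (b(m, W) = -(m*W - 1)/2 = -(W*m - 1)/2 = -(-1 + W*m)/2 = ½ - W*m/2)
S(h, B) = h*(-2 + B) (S(h, B) = (B + (½ - ½*(-1)*(-5)))*h = (B + (½ - 5/2))*h = (B - 2)*h = (-2 + B)*h = h*(-2 + B))
((-33 - 19)/(12 - 63))*(S(y(2), -10) + 6) = ((-33 - 19)/(12 - 63))*(-3*(-2 - 10) + 6) = (-52/(-51))*(-3*(-12) + 6) = (-52*(-1/51))*(36 + 6) = (52/51)*42 = 728/17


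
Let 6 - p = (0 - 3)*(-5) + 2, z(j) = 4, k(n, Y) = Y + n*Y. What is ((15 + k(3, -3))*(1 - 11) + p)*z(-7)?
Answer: -164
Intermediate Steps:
k(n, Y) = Y + Y*n
p = -11 (p = 6 - ((0 - 3)*(-5) + 2) = 6 - (-3*(-5) + 2) = 6 - (15 + 2) = 6 - 1*17 = 6 - 17 = -11)
((15 + k(3, -3))*(1 - 11) + p)*z(-7) = ((15 - 3*(1 + 3))*(1 - 11) - 11)*4 = ((15 - 3*4)*(-10) - 11)*4 = ((15 - 12)*(-10) - 11)*4 = (3*(-10) - 11)*4 = (-30 - 11)*4 = -41*4 = -164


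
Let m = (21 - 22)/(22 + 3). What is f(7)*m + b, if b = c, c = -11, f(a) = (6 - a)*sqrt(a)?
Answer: -11 + sqrt(7)/25 ≈ -10.894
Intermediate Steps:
f(a) = sqrt(a)*(6 - a)
m = -1/25 ≈ -0.040000
b = -11
f(7)*m + b = (sqrt(7)*(6 - 1*7))*(-1/25) - 11 = (sqrt(7)*(6 - 7))*(-1/25) - 11 = (sqrt(7)*(-1))*(-1/25) - 11 = -sqrt(7)*(-1/25) - 11 = sqrt(7)/25 - 11 = -11 + sqrt(7)/25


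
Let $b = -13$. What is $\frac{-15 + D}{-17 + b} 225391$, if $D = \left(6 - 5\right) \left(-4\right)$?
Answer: $\frac{4282429}{30} \approx 1.4275 \cdot 10^{5}$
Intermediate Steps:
$D = -4$ ($D = 1 \left(-4\right) = -4$)
$\frac{-15 + D}{-17 + b} 225391 = \frac{-15 - 4}{-17 - 13} \cdot 225391 = - \frac{19}{-30} \cdot 225391 = \left(-19\right) \left(- \frac{1}{30}\right) 225391 = \frac{19}{30} \cdot 225391 = \frac{4282429}{30}$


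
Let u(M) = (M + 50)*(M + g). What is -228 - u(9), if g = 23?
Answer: -2116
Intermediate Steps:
u(M) = (23 + M)*(50 + M) (u(M) = (M + 50)*(M + 23) = (50 + M)*(23 + M) = (23 + M)*(50 + M))
-228 - u(9) = -228 - (1150 + 9² + 73*9) = -228 - (1150 + 81 + 657) = -228 - 1*1888 = -228 - 1888 = -2116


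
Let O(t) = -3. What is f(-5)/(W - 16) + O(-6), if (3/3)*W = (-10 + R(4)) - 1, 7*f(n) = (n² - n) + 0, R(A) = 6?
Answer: -157/49 ≈ -3.2041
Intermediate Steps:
f(n) = -n/7 + n²/7 (f(n) = ((n² - n) + 0)/7 = (n² - n)/7 = -n/7 + n²/7)
W = -5 (W = (-10 + 6) - 1 = -4 - 1 = -5)
f(-5)/(W - 16) + O(-6) = ((⅐)*(-5)*(-1 - 5))/(-5 - 16) - 3 = ((⅐)*(-5)*(-6))/(-21) - 3 = -1/21*30/7 - 3 = -10/49 - 3 = -157/49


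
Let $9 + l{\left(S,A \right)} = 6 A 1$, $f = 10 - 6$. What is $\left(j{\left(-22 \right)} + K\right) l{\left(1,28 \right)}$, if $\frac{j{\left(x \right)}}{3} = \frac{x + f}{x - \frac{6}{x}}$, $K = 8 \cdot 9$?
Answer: $\frac{2830518}{239} \approx 11843.0$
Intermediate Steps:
$f = 4$ ($f = 10 - 6 = 4$)
$K = 72$
$j{\left(x \right)} = \frac{3 \left(4 + x\right)}{x - \frac{6}{x}}$ ($j{\left(x \right)} = 3 \frac{x + 4}{x - \frac{6}{x}} = 3 \frac{4 + x}{x - \frac{6}{x}} = \frac{3 \left(4 + x\right)}{x - \frac{6}{x}}$)
$l{\left(S,A \right)} = -9 + 6 A$ ($l{\left(S,A \right)} = -9 + 6 A 1 = -9 + 6 A$)
$\left(j{\left(-22 \right)} + K\right) l{\left(1,28 \right)} = \left(3 \left(-22\right) \frac{1}{-6 + \left(-22\right)^{2}} \left(4 - 22\right) + 72\right) \left(-9 + 6 \cdot 28\right) = \left(3 \left(-22\right) \frac{1}{-6 + 484} \left(-18\right) + 72\right) \left(-9 + 168\right) = \left(3 \left(-22\right) \frac{1}{478} \left(-18\right) + 72\right) 159 = \left(\frac{594}{239} + 72\right) 159 = \frac{17802}{239} \cdot 159 = \frac{2830518}{239}$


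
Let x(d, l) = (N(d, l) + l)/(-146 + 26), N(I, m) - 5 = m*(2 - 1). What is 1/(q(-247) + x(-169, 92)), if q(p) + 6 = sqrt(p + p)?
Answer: -12120/882209 - 1600*I*sqrt(494)/882209 ≈ -0.013738 - 0.04031*I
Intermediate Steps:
N(I, m) = 5 + m (N(I, m) = 5 + m*(2 - 1) = 5 + m*1 = 5 + m)
x(d, l) = -1/24 - l/60 (x(d, l) = ((5 + l) + l)/(-146 + 26) = (5 + 2*l)/(-120) = (5 + 2*l)*(-1/120) = -1/24 - l/60)
q(p) = -6 + sqrt(2)*sqrt(p) (q(p) = -6 + sqrt(p + p) = -6 + sqrt(2*p) = -6 + sqrt(2)*sqrt(p))
1/(q(-247) + x(-169, 92)) = 1/((-6 + sqrt(2)*sqrt(-247)) + (-1/24 - 1/60*92)) = 1/((-6 + sqrt(2)*(I*sqrt(247))) + (-1/24 - 23/15)) = 1/((-6 + I*sqrt(494)) - 63/40) = 1/(-303/40 + I*sqrt(494))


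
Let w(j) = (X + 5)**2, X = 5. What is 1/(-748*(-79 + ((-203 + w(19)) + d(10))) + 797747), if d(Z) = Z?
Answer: 1/926403 ≈ 1.0794e-6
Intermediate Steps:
w(j) = 100 (w(j) = (5 + 5)**2 = 10**2 = 100)
1/(-748*(-79 + ((-203 + w(19)) + d(10))) + 797747) = 1/(-748*(-79 + ((-203 + 100) + 10)) + 797747) = 1/(-748*(-79 + (-103 + 10)) + 797747) = 1/(-748*(-79 - 93) + 797747) = 1/(-748*(-172) + 797747) = 1/(128656 + 797747) = 1/926403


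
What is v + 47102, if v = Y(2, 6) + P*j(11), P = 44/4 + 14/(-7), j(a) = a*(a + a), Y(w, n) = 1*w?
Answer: 49282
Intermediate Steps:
Y(w, n) = w
j(a) = 2*a² (j(a) = a*(2*a) = 2*a²)
P = 9 (P = 44*(¼) + 14*(-⅐) = 11 - 2 = 9)
v = 2180 (v = 2 + 9*(2*11²) = 2 + 9*(2*121) = 2 + 9*242 = 2 + 2178 = 2180)
v + 47102 = 2180 + 47102 = 49282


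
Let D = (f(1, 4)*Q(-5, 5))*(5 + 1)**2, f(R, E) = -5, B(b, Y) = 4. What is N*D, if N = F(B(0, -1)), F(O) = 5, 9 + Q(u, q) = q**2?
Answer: -14400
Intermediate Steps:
Q(u, q) = -9 + q**2
D = -2880 (D = (-5*(-9 + 5**2))*(5 + 1)**2 = -5*(-9 + 25)*6**2 = -5*16*36 = -80*36 = -2880)
N = 5
N*D = 5*(-2880) = -14400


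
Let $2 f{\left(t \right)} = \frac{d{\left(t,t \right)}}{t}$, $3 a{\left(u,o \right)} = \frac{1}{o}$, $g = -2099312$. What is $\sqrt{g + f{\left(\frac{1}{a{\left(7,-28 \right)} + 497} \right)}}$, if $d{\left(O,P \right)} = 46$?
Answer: $\frac{i \sqrt{3683022567}}{42} \approx 1445.0 i$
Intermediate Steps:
$a{\left(u,o \right)} = \frac{1}{3 o}$
$f{\left(t \right)} = \frac{23}{t}$ ($f{\left(t \right)} = \frac{46 \frac{1}{t}}{2} = \frac{23}{t}$)
$\sqrt{g + f{\left(\frac{1}{a{\left(7,-28 \right)} + 497} \right)}} = \sqrt{-2099312 + \frac{23}{\frac{1}{\frac{1}{3 \left(-28\right)} + 497}}} = \sqrt{-2099312 + \frac{23}{\frac{1}{\frac{1}{3} \left(- \frac{1}{28}\right) + 497}}} = \sqrt{-2099312 + \frac{23}{\frac{1}{- \frac{1}{84} + 497}}} = \sqrt{-2099312 + \frac{23}{\frac{1}{\frac{41747}{84}}}} = \sqrt{-2099312 + \frac{23}{\frac{84}{41747}}} = \sqrt{-2099312 + 23 \cdot \frac{41747}{84}} = \sqrt{-2099312 + \frac{960181}{84}} = \sqrt{- \frac{175382027}{84}} = \frac{i \sqrt{3683022567}}{42}$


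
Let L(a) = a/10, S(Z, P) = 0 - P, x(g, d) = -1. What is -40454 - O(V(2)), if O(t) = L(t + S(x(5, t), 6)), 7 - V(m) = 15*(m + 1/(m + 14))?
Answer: -6472161/160 ≈ -40451.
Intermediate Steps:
S(Z, P) = -P
V(m) = 7 - 15*m - 15/(14 + m) (V(m) = 7 - 15*(m + 1/(m + 14)) = 7 - 15*(m + 1/(14 + m)) = 7 - (15*m + 15/(14 + m)) = 7 + (-15*m - 15/(14 + m)) = 7 - 15*m - 15/(14 + m))
L(a) = a/10 (L(a) = a*(⅒) = a/10)
O(t) = -⅗ + t/10 (O(t) = (t - 1*6)/10 = (t - 6)/10 = (-6 + t)/10 = -⅗ + t/10)
-40454 - O(V(2)) = -40454 - (-⅗ + ((83 - 203*2 - 15*2²)/(14 + 2))/10) = -40454 - (-⅗ + ((83 - 406 - 15*4)/16)/10) = -40454 - (-⅗ + ((83 - 406 - 60)/16)/10) = -40454 - (-⅗ + ((1/16)*(-383))/10) = -40454 - (-⅗ + (⅒)*(-383/16)) = -40454 - (-⅗ - 383/160) = -40454 - 1*(-479/160) = -40454 + 479/160 = -6472161/160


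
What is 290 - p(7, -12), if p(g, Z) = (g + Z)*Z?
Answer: 230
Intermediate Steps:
p(g, Z) = Z*(Z + g) (p(g, Z) = (Z + g)*Z = Z*(Z + g))
290 - p(7, -12) = 290 - (-12)*(-12 + 7) = 290 - (-12)*(-5) = 290 - 1*60 = 290 - 60 = 230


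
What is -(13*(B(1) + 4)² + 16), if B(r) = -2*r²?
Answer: -68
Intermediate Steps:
-(13*(B(1) + 4)² + 16) = -(13*(-2*1² + 4)² + 16) = -(13*(-2*1 + 4)² + 16) = -(13*(-2 + 4)² + 16) = -(13*2² + 16) = -(13*4 + 16) = -(52 + 16) = -1*68 = -68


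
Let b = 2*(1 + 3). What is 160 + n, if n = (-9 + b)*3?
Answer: 157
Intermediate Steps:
b = 8 (b = 2*4 = 8)
n = -3 (n = (-9 + 8)*3 = -1*3 = -3)
160 + n = 160 - 3 = 157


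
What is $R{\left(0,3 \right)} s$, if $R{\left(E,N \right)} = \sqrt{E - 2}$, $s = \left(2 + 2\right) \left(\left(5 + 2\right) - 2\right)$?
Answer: $20 i \sqrt{2} \approx 28.284 i$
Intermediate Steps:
$s = 20$ ($s = 4 \left(7 - 2\right) = 4 \cdot 5 = 20$)
$R{\left(E,N \right)} = \sqrt{-2 + E}$
$R{\left(0,3 \right)} s = \sqrt{-2 + 0} \cdot 20 = \sqrt{-2} \cdot 20 = i \sqrt{2} \cdot 20 = 20 i \sqrt{2}$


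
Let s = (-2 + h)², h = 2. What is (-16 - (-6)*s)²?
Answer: 256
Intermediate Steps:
s = 0 (s = (-2 + 2)² = 0² = 0)
(-16 - (-6)*s)² = (-16 - (-6)*0)² = (-16 - 1*0)² = (-16 + 0)² = (-16)² = 256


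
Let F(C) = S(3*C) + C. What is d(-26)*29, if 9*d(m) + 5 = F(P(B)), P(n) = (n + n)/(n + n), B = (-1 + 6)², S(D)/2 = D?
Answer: 58/9 ≈ 6.4444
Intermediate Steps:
S(D) = 2*D
B = 25 (B = 5² = 25)
P(n) = 1 (P(n) = (2*n)/((2*n)) = (2*n)*(1/(2*n)) = 1)
F(C) = 7*C (F(C) = 2*(3*C) + C = 6*C + C = 7*C)
d(m) = 2/9 (d(m) = -5/9 + (7*1)/9 = -5/9 + (⅑)*7 = -5/9 + 7/9 = 2/9)
d(-26)*29 = (2/9)*29 = 58/9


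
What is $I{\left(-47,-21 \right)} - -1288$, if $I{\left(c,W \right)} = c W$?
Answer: $2275$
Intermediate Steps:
$I{\left(c,W \right)} = W c$
$I{\left(-47,-21 \right)} - -1288 = \left(-21\right) \left(-47\right) - -1288 = 987 + 1288 = 2275$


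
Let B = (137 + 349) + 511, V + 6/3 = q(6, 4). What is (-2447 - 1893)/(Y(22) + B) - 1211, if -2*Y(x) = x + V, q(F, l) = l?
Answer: -239435/197 ≈ -1215.4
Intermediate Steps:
V = 2 (V = -2 + 4 = 2)
Y(x) = -1 - x/2 (Y(x) = -(x + 2)/2 = -(2 + x)/2 = -1 - x/2)
B = 997 (B = 486 + 511 = 997)
(-2447 - 1893)/(Y(22) + B) - 1211 = (-2447 - 1893)/((-1 - ½*22) + 997) - 1211 = -4340/((-1 - 11) + 997) - 1211 = -4340/(-12 + 997) - 1211 = -4340/985 - 1211 = -4340*1/985 - 1211 = -868/197 - 1211 = -239435/197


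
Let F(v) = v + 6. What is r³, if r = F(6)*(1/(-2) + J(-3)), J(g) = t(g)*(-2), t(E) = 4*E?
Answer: 22425768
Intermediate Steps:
J(g) = -8*g (J(g) = (4*g)*(-2) = -8*g)
F(v) = 6 + v
r = 282 (r = (6 + 6)*(1/(-2) - 8*(-3)) = 12*(1*(-½) + 24) = 12*(-½ + 24) = 12*(47/2) = 282)
r³ = 282³ = 22425768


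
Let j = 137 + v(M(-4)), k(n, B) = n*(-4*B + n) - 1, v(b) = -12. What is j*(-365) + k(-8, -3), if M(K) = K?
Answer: -45658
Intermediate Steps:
k(n, B) = -1 + n*(n - 4*B) (k(n, B) = n*(n - 4*B) - 1 = -1 + n*(n - 4*B))
j = 125 (j = 137 - 12 = 125)
j*(-365) + k(-8, -3) = 125*(-365) + (-1 + (-8)² - 4*(-3)*(-8)) = -45625 + (-1 + 64 - 96) = -45625 - 33 = -45658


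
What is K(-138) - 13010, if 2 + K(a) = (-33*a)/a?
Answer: -13045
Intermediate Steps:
K(a) = -35 (K(a) = -2 + (-33*a)/a = -2 - 33 = -35)
K(-138) - 13010 = -35 - 13010 = -13045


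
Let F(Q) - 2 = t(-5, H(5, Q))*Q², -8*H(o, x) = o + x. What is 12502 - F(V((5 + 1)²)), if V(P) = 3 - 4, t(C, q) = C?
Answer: 12505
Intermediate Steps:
H(o, x) = -o/8 - x/8 (H(o, x) = -(o + x)/8 = -o/8 - x/8)
V(P) = -1
F(Q) = 2 - 5*Q²
12502 - F(V((5 + 1)²)) = 12502 - (2 - 5*(-1)²) = 12502 - (2 - 5*1) = 12502 - (2 - 5) = 12502 - 1*(-3) = 12502 + 3 = 12505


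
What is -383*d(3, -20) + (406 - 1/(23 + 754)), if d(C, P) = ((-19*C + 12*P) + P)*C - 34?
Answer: 293442596/777 ≈ 3.7766e+5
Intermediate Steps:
d(C, P) = -34 + C*(-19*C + 13*P) (d(C, P) = (-19*C + 13*P)*C - 34 = C*(-19*C + 13*P) - 34 = -34 + C*(-19*C + 13*P))
-383*d(3, -20) + (406 - 1/(23 + 754)) = -383*(-34 - 19*3² + 13*3*(-20)) + (406 - 1/(23 + 754)) = -383*(-34 - 19*9 - 780) + (406 - 1/777) = -383*(-34 - 171 - 780) + (406 - 1*1/777) = -383*(-985) + (406 - 1/777) = 377255 + 315461/777 = 293442596/777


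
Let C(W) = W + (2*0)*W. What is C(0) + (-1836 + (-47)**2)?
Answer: 373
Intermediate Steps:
C(W) = W (C(W) = W + 0*W = W + 0 = W)
C(0) + (-1836 + (-47)**2) = 0 + (-1836 + (-47)**2) = 0 + (-1836 + 2209) = 0 + 373 = 373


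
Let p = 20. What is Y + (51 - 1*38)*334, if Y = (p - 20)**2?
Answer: 4342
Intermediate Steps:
Y = 0 (Y = (20 - 20)**2 = 0**2 = 0)
Y + (51 - 1*38)*334 = 0 + (51 - 1*38)*334 = 0 + (51 - 38)*334 = 0 + 13*334 = 0 + 4342 = 4342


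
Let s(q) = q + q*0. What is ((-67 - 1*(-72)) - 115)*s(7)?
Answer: -770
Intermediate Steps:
s(q) = q (s(q) = q + 0 = q)
((-67 - 1*(-72)) - 115)*s(7) = ((-67 - 1*(-72)) - 115)*7 = ((-67 + 72) - 115)*7 = (5 - 115)*7 = -110*7 = -770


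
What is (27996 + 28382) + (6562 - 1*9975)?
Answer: 52965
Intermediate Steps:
(27996 + 28382) + (6562 - 1*9975) = 56378 + (6562 - 9975) = 56378 - 3413 = 52965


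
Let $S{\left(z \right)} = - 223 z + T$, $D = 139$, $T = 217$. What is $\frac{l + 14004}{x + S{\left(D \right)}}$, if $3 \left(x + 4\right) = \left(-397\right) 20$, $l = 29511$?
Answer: $- \frac{130545}{100292} \approx -1.3016$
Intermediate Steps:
$x = - \frac{7952}{3}$ ($x = -4 + \frac{\left(-397\right) 20}{3} = -4 + \frac{1}{3} \left(-7940\right) = -4 - \frac{7940}{3} = - \frac{7952}{3} \approx -2650.7$)
$S{\left(z \right)} = 217 - 223 z$ ($S{\left(z \right)} = - 223 z + 217 = 217 - 223 z$)
$\frac{l + 14004}{x + S{\left(D \right)}} = \frac{29511 + 14004}{- \frac{7952}{3} + \left(217 - 30997\right)} = \frac{43515}{- \frac{7952}{3} + \left(217 - 30997\right)} = \frac{43515}{- \frac{7952}{3} - 30780} = \frac{43515}{- \frac{100292}{3}} = 43515 \left(- \frac{3}{100292}\right) = - \frac{130545}{100292}$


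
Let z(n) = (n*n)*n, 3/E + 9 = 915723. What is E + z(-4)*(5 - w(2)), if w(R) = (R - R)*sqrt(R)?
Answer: -97676159/305238 ≈ -320.00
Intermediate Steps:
E = 1/305238 (E = 3/(-9 + 915723) = 3/915714 = 3*(1/915714) = 1/305238 ≈ 3.2761e-6)
z(n) = n**3 (z(n) = n**2*n = n**3)
w(R) = 0 (w(R) = 0*sqrt(R) = 0)
E + z(-4)*(5 - w(2)) = 1/305238 + (-4)**3*(5 - 1*0) = 1/305238 - 64*(5 + 0) = 1/305238 - 64*5 = 1/305238 - 320 = -97676159/305238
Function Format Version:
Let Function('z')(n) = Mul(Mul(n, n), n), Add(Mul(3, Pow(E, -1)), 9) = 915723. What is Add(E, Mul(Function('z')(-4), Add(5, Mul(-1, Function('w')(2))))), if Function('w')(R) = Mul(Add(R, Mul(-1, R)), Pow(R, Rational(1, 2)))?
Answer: Rational(-97676159, 305238) ≈ -320.00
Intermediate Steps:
E = Rational(1, 305238) (E = Mul(3, Pow(Add(-9, 915723), -1)) = Mul(3, Pow(915714, -1)) = Mul(3, Rational(1, 915714)) = Rational(1, 305238) ≈ 3.2761e-6)
Function('z')(n) = Pow(n, 3) (Function('z')(n) = Mul(Pow(n, 2), n) = Pow(n, 3))
Function('w')(R) = 0 (Function('w')(R) = Mul(0, Pow(R, Rational(1, 2))) = 0)
Add(E, Mul(Function('z')(-4), Add(5, Mul(-1, Function('w')(2))))) = Add(Rational(1, 305238), Mul(Pow(-4, 3), Add(5, Mul(-1, 0)))) = Add(Rational(1, 305238), Mul(-64, Add(5, 0))) = Add(Rational(1, 305238), Mul(-64, 5)) = Add(Rational(1, 305238), -320) = Rational(-97676159, 305238)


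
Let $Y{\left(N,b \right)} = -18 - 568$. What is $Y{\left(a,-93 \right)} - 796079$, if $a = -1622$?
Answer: $-796665$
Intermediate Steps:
$Y{\left(N,b \right)} = -586$ ($Y{\left(N,b \right)} = -18 - 568 = -586$)
$Y{\left(a,-93 \right)} - 796079 = -586 - 796079 = -796665$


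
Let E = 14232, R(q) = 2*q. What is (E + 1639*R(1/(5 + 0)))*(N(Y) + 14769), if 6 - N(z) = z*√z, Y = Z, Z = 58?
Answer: 219964290 - 4317404*√58/5 ≈ 2.1339e+8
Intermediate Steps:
Y = 58
N(z) = 6 - z^(3/2) (N(z) = 6 - z*√z = 6 - z^(3/2))
(E + 1639*R(1/(5 + 0)))*(N(Y) + 14769) = (14232 + 1639*(2/(5 + 0)))*((6 - 58^(3/2)) + 14769) = (14232 + 1639*(2/5))*((6 - 58*√58) + 14769) = (14232 + 1639*(2*(⅕)))*((6 - 58*√58) + 14769) = (14232 + 1639*(⅖))*(14775 - 58*√58) = (14232 + 3278/5)*(14775 - 58*√58) = 74438*(14775 - 58*√58)/5 = 219964290 - 4317404*√58/5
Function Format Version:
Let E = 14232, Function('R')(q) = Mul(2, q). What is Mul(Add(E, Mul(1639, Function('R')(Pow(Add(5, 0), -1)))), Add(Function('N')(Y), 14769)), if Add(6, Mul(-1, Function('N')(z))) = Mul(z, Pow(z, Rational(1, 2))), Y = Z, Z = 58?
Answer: Add(219964290, Mul(Rational(-4317404, 5), Pow(58, Rational(1, 2)))) ≈ 2.1339e+8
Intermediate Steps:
Y = 58
Function('N')(z) = Add(6, Mul(-1, Pow(z, Rational(3, 2)))) (Function('N')(z) = Add(6, Mul(-1, Mul(z, Pow(z, Rational(1, 2))))) = Add(6, Mul(-1, Pow(z, Rational(3, 2)))))
Mul(Add(E, Mul(1639, Function('R')(Pow(Add(5, 0), -1)))), Add(Function('N')(Y), 14769)) = Mul(Add(14232, Mul(1639, Mul(2, Pow(Add(5, 0), -1)))), Add(Add(6, Mul(-1, Pow(58, Rational(3, 2)))), 14769)) = Mul(Add(14232, Mul(1639, Mul(2, Pow(5, -1)))), Add(Add(6, Mul(-1, Mul(58, Pow(58, Rational(1, 2))))), 14769)) = Mul(Add(14232, Mul(1639, Mul(2, Rational(1, 5)))), Add(Add(6, Mul(-58, Pow(58, Rational(1, 2)))), 14769)) = Mul(Add(14232, Mul(1639, Rational(2, 5))), Add(14775, Mul(-58, Pow(58, Rational(1, 2))))) = Mul(Add(14232, Rational(3278, 5)), Add(14775, Mul(-58, Pow(58, Rational(1, 2))))) = Mul(Rational(74438, 5), Add(14775, Mul(-58, Pow(58, Rational(1, 2))))) = Add(219964290, Mul(Rational(-4317404, 5), Pow(58, Rational(1, 2))))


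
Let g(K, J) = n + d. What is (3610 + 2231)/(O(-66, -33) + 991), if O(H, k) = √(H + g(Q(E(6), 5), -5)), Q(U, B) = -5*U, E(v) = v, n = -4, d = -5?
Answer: 5788431/982156 - 29205*I*√3/982156 ≈ 5.8936 - 0.051504*I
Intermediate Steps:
g(K, J) = -9 (g(K, J) = -4 - 5 = -9)
O(H, k) = √(-9 + H) (O(H, k) = √(H - 9) = √(-9 + H))
(3610 + 2231)/(O(-66, -33) + 991) = (3610 + 2231)/(√(-9 - 66) + 991) = 5841/(√(-75) + 991) = 5841/(5*I*√3 + 991) = 5841/(991 + 5*I*√3)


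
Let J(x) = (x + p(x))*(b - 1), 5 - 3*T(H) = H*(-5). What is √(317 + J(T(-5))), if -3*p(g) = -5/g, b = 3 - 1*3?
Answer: 13*√69/6 ≈ 17.998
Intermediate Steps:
b = 0 (b = 3 - 3 = 0)
p(g) = 5/(3*g) (p(g) = -(-5)/(3*g) = 5/(3*g))
T(H) = 5/3 + 5*H/3 (T(H) = 5/3 - H*(-5)/3 = 5/3 - (-5)*H/3 = 5/3 + 5*H/3)
J(x) = -x - 5/(3*x) (J(x) = (x + 5/(3*x))*(0 - 1) = (x + 5/(3*x))*(-1) = -x - 5/(3*x))
√(317 + J(T(-5))) = √(317 + (-(5/3 + (5/3)*(-5)) - 5/(3*(5/3 + (5/3)*(-5))))) = √(317 + (-(5/3 - 25/3) - 5/(3*(5/3 - 25/3)))) = √(317 + (-1*(-20/3) - 5/(3*(-20/3)))) = √(317 + (20/3 - 5/3*(-3/20))) = √(317 + (20/3 + ¼)) = √(317 + 83/12) = √(3887/12) = 13*√69/6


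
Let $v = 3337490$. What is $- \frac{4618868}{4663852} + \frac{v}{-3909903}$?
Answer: $- \frac{8406221315321}{4558802231589} \approx -1.844$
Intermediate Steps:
$- \frac{4618868}{4663852} + \frac{v}{-3909903} = - \frac{4618868}{4663852} + \frac{3337490}{-3909903} = \left(-4618868\right) \frac{1}{4663852} + 3337490 \left(- \frac{1}{3909903}\right) = - \frac{1154717}{1165963} - \frac{3337490}{3909903} = - \frac{8406221315321}{4558802231589}$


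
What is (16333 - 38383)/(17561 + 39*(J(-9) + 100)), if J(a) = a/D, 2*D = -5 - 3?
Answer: -17640/17239 ≈ -1.0233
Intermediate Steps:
D = -4 (D = (-5 - 3)/2 = (½)*(-8) = -4)
J(a) = -a/4 (J(a) = a/(-4) = a*(-¼) = -a/4)
(16333 - 38383)/(17561 + 39*(J(-9) + 100)) = (16333 - 38383)/(17561 + 39*(-¼*(-9) + 100)) = -22050/(17561 + 39*(9/4 + 100)) = -22050/(17561 + 39*(409/4)) = -22050/(17561 + 15951/4) = -22050/86195/4 = -22050*4/86195 = -17640/17239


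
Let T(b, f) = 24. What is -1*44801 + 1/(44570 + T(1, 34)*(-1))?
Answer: -1995705345/44546 ≈ -44801.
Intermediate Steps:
-1*44801 + 1/(44570 + T(1, 34)*(-1)) = -1*44801 + 1/(44570 + 24*(-1)) = -44801 + 1/(44570 - 24) = -44801 + 1/44546 = -1995705345/44546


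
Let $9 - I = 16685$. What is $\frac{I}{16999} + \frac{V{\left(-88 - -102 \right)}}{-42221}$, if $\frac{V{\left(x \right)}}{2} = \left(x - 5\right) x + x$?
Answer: $- \frac{708837116}{717714779} \approx -0.98763$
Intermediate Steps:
$I = -16676$ ($I = 9 - 16685 = -16676$)
$V{\left(x \right)} = 2 x + 2 x \left(-5 + x\right)$ ($V{\left(x \right)} = 2 \left(\left(x - 5\right) x + x\right) = 2 \left(\left(-5 + x\right) x + x\right) = 2 \left(x \left(-5 + x\right) + x\right) = 2 \left(x + x \left(-5 + x\right)\right) = 2 x + 2 x \left(-5 + x\right)$)
$\frac{I}{16999} + \frac{V{\left(-88 - -102 \right)}}{-42221} = - \frac{16676}{16999} + \frac{2 \left(-88 - -102\right) \left(-4 - -14\right)}{-42221} = \left(-16676\right) \frac{1}{16999} + 2 \left(-88 + 102\right) \left(-4 + \left(-88 + 102\right)\right) \left(- \frac{1}{42221}\right) = - \frac{16676}{16999} + 2 \cdot 14 \left(-4 + 14\right) \left(- \frac{1}{42221}\right) = - \frac{16676}{16999} + 2 \cdot 14 \cdot 10 \left(- \frac{1}{42221}\right) = - \frac{16676}{16999} + 280 \left(- \frac{1}{42221}\right) = - \frac{16676}{16999} - \frac{280}{42221} = - \frac{708837116}{717714779}$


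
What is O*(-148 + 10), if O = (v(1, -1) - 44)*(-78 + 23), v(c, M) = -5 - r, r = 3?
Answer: -394680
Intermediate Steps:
v(c, M) = -8 (v(c, M) = -5 - 1*3 = -5 - 3 = -8)
O = 2860 (O = (-8 - 44)*(-78 + 23) = -52*(-55) = 2860)
O*(-148 + 10) = 2860*(-148 + 10) = 2860*(-138) = -394680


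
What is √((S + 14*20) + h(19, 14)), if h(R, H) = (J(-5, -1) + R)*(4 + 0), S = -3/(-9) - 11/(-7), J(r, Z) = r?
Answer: 2*√37254/21 ≈ 18.382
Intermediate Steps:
S = 40/21 (S = -3*(-⅑) - 11*(-⅐) = ⅓ + 11/7 = 40/21 ≈ 1.9048)
h(R, H) = -20 + 4*R (h(R, H) = (-5 + R)*(4 + 0) = (-5 + R)*4 = -20 + 4*R)
√((S + 14*20) + h(19, 14)) = √((40/21 + 14*20) + (-20 + 4*19)) = √((40/21 + 280) + (-20 + 76)) = √(5920/21 + 56) = √(7096/21) = 2*√37254/21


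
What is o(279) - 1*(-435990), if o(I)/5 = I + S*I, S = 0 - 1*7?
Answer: 427620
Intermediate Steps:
S = -7 (S = 0 - 7 = -7)
o(I) = -30*I (o(I) = 5*(I - 7*I) = 5*(-6*I) = -30*I)
o(279) - 1*(-435990) = -30*279 - 1*(-435990) = -8370 + 435990 = 427620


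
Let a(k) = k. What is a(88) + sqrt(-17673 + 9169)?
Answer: 88 + 2*I*sqrt(2126) ≈ 88.0 + 92.217*I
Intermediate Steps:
a(88) + sqrt(-17673 + 9169) = 88 + sqrt(-17673 + 9169) = 88 + sqrt(-8504) = 88 + 2*I*sqrt(2126)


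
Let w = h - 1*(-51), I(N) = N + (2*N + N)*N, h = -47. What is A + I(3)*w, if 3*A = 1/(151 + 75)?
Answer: 81361/678 ≈ 120.00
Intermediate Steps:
A = 1/678 (A = 1/(3*(151 + 75)) = (1/3)/226 = (1/3)*(1/226) = 1/678 ≈ 0.0014749)
I(N) = N + 3*N**2 (I(N) = N + (3*N)*N = N + 3*N**2)
w = 4 (w = -47 - 1*(-51) = -47 + 51 = 4)
A + I(3)*w = 1/678 + (3*(1 + 3*3))*4 = 1/678 + (3*(1 + 9))*4 = 1/678 + (3*10)*4 = 1/678 + 30*4 = 1/678 + 120 = 81361/678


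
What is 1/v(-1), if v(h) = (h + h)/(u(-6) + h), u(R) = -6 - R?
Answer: 1/2 ≈ 0.50000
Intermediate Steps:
v(h) = 2 (v(h) = (h + h)/((-6 - 1*(-6)) + h) = (2*h)/((-6 + 6) + h) = (2*h)/(0 + h) = (2*h)/h = 2)
1/v(-1) = 1/2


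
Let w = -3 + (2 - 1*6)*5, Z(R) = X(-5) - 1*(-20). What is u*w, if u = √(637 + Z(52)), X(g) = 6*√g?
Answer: -23*√(657 + 6*I*√5) ≈ -589.57 - 6.0191*I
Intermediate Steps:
Z(R) = 20 + 6*I*√5 (Z(R) = 6*√(-5) - 1*(-20) = 6*(I*√5) + 20 = 6*I*√5 + 20 = 20 + 6*I*√5)
u = √(657 + 6*I*√5) (u = √(637 + (20 + 6*I*√5)) = √(657 + 6*I*√5) ≈ 25.633 + 0.2617*I)
w = -23 (w = -3 + (2 - 6)*5 = -3 - 4*5 = -3 - 20 = -23)
u*w = √(657 + 6*I*√5)*(-23) = -23*√(657 + 6*I*√5)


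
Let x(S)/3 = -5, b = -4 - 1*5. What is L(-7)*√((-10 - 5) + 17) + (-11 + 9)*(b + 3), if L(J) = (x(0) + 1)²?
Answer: 12 + 196*√2 ≈ 289.19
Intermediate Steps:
b = -9 (b = -4 - 5 = -9)
x(S) = -15 (x(S) = 3*(-5) = -15)
L(J) = 196 (L(J) = (-15 + 1)² = (-14)² = 196)
L(-7)*√((-10 - 5) + 17) + (-11 + 9)*(b + 3) = 196*√((-10 - 5) + 17) + (-11 + 9)*(-9 + 3) = 196*√(-15 + 17) - 2*(-6) = 196*√2 + 12 = 12 + 196*√2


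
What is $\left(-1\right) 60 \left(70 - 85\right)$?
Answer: $900$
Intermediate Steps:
$\left(-1\right) 60 \left(70 - 85\right) = - 60 \left(70 - 85\right) = \left(-60\right) \left(-15\right) = 900$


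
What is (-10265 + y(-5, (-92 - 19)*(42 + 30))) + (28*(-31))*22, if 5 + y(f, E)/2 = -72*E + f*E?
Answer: 1201397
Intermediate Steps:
y(f, E) = -10 - 144*E + 2*E*f (y(f, E) = -10 + 2*(-72*E + f*E) = -10 + 2*(-72*E + E*f) = -10 + (-144*E + 2*E*f) = -10 - 144*E + 2*E*f)
(-10265 + y(-5, (-92 - 19)*(42 + 30))) + (28*(-31))*22 = (-10265 + (-10 - 144*(-92 - 19)*(42 + 30) + 2*((-92 - 19)*(42 + 30))*(-5))) + (28*(-31))*22 = (-10265 + (-10 - (-15984)*72 + 2*(-111*72)*(-5))) - 868*22 = (-10265 + (-10 - 144*(-7992) + 2*(-7992)*(-5))) - 19096 = (-10265 + (-10 + 1150848 + 79920)) - 19096 = (-10265 + 1230758) - 19096 = 1220493 - 19096 = 1201397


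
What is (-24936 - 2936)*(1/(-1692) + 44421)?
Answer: -523717186408/423 ≈ -1.2381e+9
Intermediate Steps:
(-24936 - 2936)*(1/(-1692) + 44421) = -27872*(-1/1692 + 44421) = -27872*75160331/1692 = -523717186408/423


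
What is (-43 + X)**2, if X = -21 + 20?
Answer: 1936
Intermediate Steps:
X = -1
(-43 + X)**2 = (-43 - 1)**2 = (-44)**2 = 1936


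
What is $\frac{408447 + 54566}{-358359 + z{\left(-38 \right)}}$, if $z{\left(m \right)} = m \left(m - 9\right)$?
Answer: $- \frac{463013}{356573} \approx -1.2985$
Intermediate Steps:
$z{\left(m \right)} = m \left(-9 + m\right)$
$\frac{408447 + 54566}{-358359 + z{\left(-38 \right)}} = \frac{408447 + 54566}{-358359 - 38 \left(-9 - 38\right)} = \frac{463013}{-358359 - -1786} = \frac{463013}{-358359 + 1786} = \frac{463013}{-356573} = 463013 \left(- \frac{1}{356573}\right) = - \frac{463013}{356573}$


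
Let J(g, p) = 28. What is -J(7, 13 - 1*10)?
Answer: -28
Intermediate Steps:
-J(7, 13 - 1*10) = -1*28 = -28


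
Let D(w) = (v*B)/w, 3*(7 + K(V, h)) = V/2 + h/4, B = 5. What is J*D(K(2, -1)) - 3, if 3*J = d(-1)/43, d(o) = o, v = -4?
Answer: -10529/3483 ≈ -3.0230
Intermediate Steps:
K(V, h) = -7 + V/6 + h/12 (K(V, h) = -7 + (V/2 + h/4)/3 = -7 + (V/6 + h/12) = -7 + V/6 + h/12)
D(w) = -20/w (D(w) = (-4*5)/w = -20/w)
J = -1/129 (J = (-1/43)/3 = (-1*1/43)/3 = (⅓)*(-1/43) = -1/129 ≈ -0.0077519)
J*D(K(2, -1)) - 3 = -(-20)/(129*(-7 + (⅙)*2 + (1/12)*(-1))) - 3 = -(-20)/(129*(-7 + ⅓ - 1/12)) - 3 = -(-20)/(129*(-27/4)) - 3 = -(-20)*(-4)/(129*27) - 3 = -1/129*80/27 - 3 = -80/3483 - 3 = -10529/3483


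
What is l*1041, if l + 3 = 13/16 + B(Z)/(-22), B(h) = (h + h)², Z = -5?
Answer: -1233585/176 ≈ -7009.0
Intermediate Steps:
B(h) = 4*h² (B(h) = (2*h)² = 4*h²)
l = -1185/176 (l = -3 + (13/16 + (4*(-5)²)/(-22)) = -3 + (13*(1/16) + (4*25)*(-1/22)) = -3 + (13/16 + 100*(-1/22)) = -3 + (13/16 - 50/11) = -3 - 657/176 = -1185/176 ≈ -6.7330)
l*1041 = -1185/176*1041 = -1233585/176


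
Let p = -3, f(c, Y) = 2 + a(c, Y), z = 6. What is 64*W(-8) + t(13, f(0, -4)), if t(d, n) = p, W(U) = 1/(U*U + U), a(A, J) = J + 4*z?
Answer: -13/7 ≈ -1.8571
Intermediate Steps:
a(A, J) = 24 + J (a(A, J) = J + 4*6 = J + 24 = 24 + J)
f(c, Y) = 26 + Y (f(c, Y) = 2 + (24 + Y) = 26 + Y)
W(U) = 1/(U + U²) (W(U) = 1/(U² + U) = 1/(U + U²))
t(d, n) = -3
64*W(-8) + t(13, f(0, -4)) = 64*(1/((-8)*(1 - 8))) - 3 = 64*(-⅛/(-7)) - 3 = 64*(-⅛*(-⅐)) - 3 = 64*(1/56) - 3 = 8/7 - 3 = -13/7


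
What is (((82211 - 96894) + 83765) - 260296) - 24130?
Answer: -215344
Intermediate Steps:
(((82211 - 96894) + 83765) - 260296) - 24130 = ((-14683 + 83765) - 260296) - 24130 = (69082 - 260296) - 24130 = -191214 - 24130 = -215344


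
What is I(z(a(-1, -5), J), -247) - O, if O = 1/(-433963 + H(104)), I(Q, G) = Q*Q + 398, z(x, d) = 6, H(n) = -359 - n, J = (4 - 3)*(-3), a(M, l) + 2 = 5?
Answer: 188540885/434426 ≈ 434.00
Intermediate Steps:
a(M, l) = 3 (a(M, l) = -2 + 5 = 3)
J = -3 (J = 1*(-3) = -3)
I(Q, G) = 398 + Q² (I(Q, G) = Q² + 398 = 398 + Q²)
O = -1/434426 (O = 1/(-433963 + (-359 - 1*104)) = 1/(-433963 + (-359 - 104)) = 1/(-433963 - 463) = 1/(-434426) = -1/434426 ≈ -2.3019e-6)
I(z(a(-1, -5), J), -247) - O = (398 + 6²) - 1*(-1/434426) = (398 + 36) + 1/434426 = 434 + 1/434426 = 188540885/434426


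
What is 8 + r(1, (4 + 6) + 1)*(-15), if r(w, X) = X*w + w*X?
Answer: -322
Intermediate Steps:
r(w, X) = 2*X*w (r(w, X) = X*w + X*w = 2*X*w)
8 + r(1, (4 + 6) + 1)*(-15) = 8 + (2*((4 + 6) + 1)*1)*(-15) = 8 + (2*(10 + 1)*1)*(-15) = 8 + (2*11*1)*(-15) = 8 + 22*(-15) = 8 - 330 = -322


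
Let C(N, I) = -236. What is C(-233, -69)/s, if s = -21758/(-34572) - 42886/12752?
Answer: 5126304/59381 ≈ 86.329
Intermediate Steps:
s = -3503479/1281576 (s = -21758*(-1/34572) - 42886*1/12752 = 253/402 - 21443/6376 = -3503479/1281576 ≈ -2.7337)
C(-233, -69)/s = -236/(-3503479/1281576) = -236*(-1281576/3503479) = 5126304/59381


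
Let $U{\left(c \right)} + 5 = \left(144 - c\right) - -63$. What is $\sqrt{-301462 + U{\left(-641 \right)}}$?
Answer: $i \sqrt{300619} \approx 548.29 i$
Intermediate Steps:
$U{\left(c \right)} = 202 - c$ ($U{\left(c \right)} = -5 - \left(-207 + c\right) = 202 - c$)
$\sqrt{-301462 + U{\left(-641 \right)}} = \sqrt{-301462 + \left(202 - -641\right)} = \sqrt{-301462 + \left(202 + 641\right)} = \sqrt{-301462 + 843} = \sqrt{-300619} = i \sqrt{300619}$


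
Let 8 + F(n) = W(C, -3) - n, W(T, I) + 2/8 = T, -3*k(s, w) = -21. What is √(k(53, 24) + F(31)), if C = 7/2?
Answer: I*√115/2 ≈ 5.3619*I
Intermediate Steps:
C = 7/2 (C = 7*(½) = 7/2 ≈ 3.5000)
k(s, w) = 7 (k(s, w) = -⅓*(-21) = 7)
W(T, I) = -¼ + T
F(n) = -19/4 - n (F(n) = -8 + ((-¼ + 7/2) - n) = -8 + (13/4 - n) = -19/4 - n)
√(k(53, 24) + F(31)) = √(7 + (-19/4 - 1*31)) = √(7 + (-19/4 - 31)) = √(7 - 143/4) = √(-115/4) = I*√115/2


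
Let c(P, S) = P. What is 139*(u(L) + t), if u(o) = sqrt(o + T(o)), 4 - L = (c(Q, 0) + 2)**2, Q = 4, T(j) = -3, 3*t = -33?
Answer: -1529 + 139*I*sqrt(35) ≈ -1529.0 + 822.33*I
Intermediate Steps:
t = -11 (t = (1/3)*(-33) = -11)
L = -32 (L = 4 - (4 + 2)**2 = 4 - 1*6**2 = 4 - 1*36 = 4 - 36 = -32)
u(o) = sqrt(-3 + o) (u(o) = sqrt(o - 3) = sqrt(-3 + o))
139*(u(L) + t) = 139*(sqrt(-3 - 32) - 11) = 139*(sqrt(-35) - 11) = 139*(I*sqrt(35) - 11) = 139*(-11 + I*sqrt(35)) = -1529 + 139*I*sqrt(35)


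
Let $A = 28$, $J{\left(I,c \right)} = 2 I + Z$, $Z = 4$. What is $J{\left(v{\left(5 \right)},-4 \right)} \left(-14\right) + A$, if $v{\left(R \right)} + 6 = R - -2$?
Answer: $-56$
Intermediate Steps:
$v{\left(R \right)} = -4 + R$ ($v{\left(R \right)} = -6 + \left(R - -2\right) = -6 + \left(R + 2\right) = -6 + \left(2 + R\right) = -4 + R$)
$J{\left(I,c \right)} = 4 + 2 I$ ($J{\left(I,c \right)} = 2 I + 4 = 4 + 2 I$)
$J{\left(v{\left(5 \right)},-4 \right)} \left(-14\right) + A = \left(4 + 2 \left(-4 + 5\right)\right) \left(-14\right) + 28 = \left(4 + 2 \cdot 1\right) \left(-14\right) + 28 = \left(4 + 2\right) \left(-14\right) + 28 = 6 \left(-14\right) + 28 = -84 + 28 = -56$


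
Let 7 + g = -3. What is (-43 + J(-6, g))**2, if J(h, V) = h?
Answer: 2401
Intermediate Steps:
g = -10 (g = -7 - 3 = -10)
(-43 + J(-6, g))**2 = (-43 - 6)**2 = (-49)**2 = 2401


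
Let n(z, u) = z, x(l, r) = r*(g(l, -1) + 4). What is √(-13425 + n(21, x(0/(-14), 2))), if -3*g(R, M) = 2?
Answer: 2*I*√3351 ≈ 115.78*I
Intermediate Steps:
g(R, M) = -⅔ (g(R, M) = -⅓*2 = -⅔)
x(l, r) = 10*r/3 (x(l, r) = r*(-⅔ + 4) = r*(10/3) = 10*r/3)
√(-13425 + n(21, x(0/(-14), 2))) = √(-13425 + 21) = √(-13404) = 2*I*√3351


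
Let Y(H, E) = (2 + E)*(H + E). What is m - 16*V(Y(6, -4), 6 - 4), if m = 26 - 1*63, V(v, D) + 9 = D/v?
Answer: 115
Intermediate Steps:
Y(H, E) = (2 + E)*(E + H)
V(v, D) = -9 + D/v
m = -37 (m = 26 - 63 = -37)
m - 16*V(Y(6, -4), 6 - 4) = -37 - 16*(-9 + (6 - 4)/((-4)² + 2*(-4) + 2*6 - 4*6)) = -37 - 16*(-9 + 2/(16 - 8 + 12 - 24)) = -37 - 16*(-9 + 2/(-4)) = -37 - 16*(-9 + 2*(-¼)) = -37 - 16*(-9 - ½) = -37 - 16*(-19)/2 = -37 - 1*(-152) = -37 + 152 = 115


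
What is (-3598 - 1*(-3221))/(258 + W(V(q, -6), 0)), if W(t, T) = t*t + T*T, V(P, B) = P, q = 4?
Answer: -377/274 ≈ -1.3759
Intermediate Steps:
W(t, T) = T**2 + t**2 (W(t, T) = t**2 + T**2 = T**2 + t**2)
(-3598 - 1*(-3221))/(258 + W(V(q, -6), 0)) = (-3598 - 1*(-3221))/(258 + (0**2 + 4**2)) = (-3598 + 3221)/(258 + (0 + 16)) = -377/(258 + 16) = -377/274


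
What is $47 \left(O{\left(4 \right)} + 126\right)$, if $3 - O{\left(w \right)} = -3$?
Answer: $6204$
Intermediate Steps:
$O{\left(w \right)} = 6$ ($O{\left(w \right)} = 3 - -3 = 3 + 3 = 6$)
$47 \left(O{\left(4 \right)} + 126\right) = 47 \left(6 + 126\right) = 47 \cdot 132 = 6204$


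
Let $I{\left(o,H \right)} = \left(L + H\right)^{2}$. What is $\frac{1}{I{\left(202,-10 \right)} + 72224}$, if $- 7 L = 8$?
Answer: $\frac{49}{3545060} \approx 1.3822 \cdot 10^{-5}$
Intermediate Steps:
$L = - \frac{8}{7}$ ($L = \left(- \frac{1}{7}\right) 8 = - \frac{8}{7} \approx -1.1429$)
$I{\left(o,H \right)} = \left(- \frac{8}{7} + H\right)^{2}$
$\frac{1}{I{\left(202,-10 \right)} + 72224} = \frac{1}{\frac{\left(-8 + 7 \left(-10\right)\right)^{2}}{49} + 72224} = \frac{1}{\frac{\left(-8 - 70\right)^{2}}{49} + 72224} = \frac{1}{\frac{\left(-78\right)^{2}}{49} + 72224} = \frac{1}{\frac{1}{49} \cdot 6084 + 72224} = \frac{1}{\frac{6084}{49} + 72224} = \frac{1}{\frac{3545060}{49}} = \frac{49}{3545060}$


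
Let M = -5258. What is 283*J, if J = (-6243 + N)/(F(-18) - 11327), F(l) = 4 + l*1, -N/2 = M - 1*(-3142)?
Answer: 569113/11341 ≈ 50.182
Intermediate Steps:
N = 4232 (N = -2*(-5258 - 1*(-3142)) = -2*(-5258 + 3142) = -2*(-2116) = 4232)
F(l) = 4 + l
J = 2011/11341 (J = (-6243 + 4232)/((4 - 18) - 11327) = -2011/(-14 - 11327) = -2011/(-11341) = -2011*(-1/11341) = 2011/11341 ≈ 0.17732)
283*J = 283*(2011/11341) = 569113/11341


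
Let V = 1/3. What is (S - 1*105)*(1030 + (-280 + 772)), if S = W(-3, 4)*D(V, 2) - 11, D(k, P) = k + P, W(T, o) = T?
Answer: -187206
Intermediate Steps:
V = ⅓ ≈ 0.33333
D(k, P) = P + k
S = -18 (S = -3*(2 + ⅓) - 11 = -3*7/3 - 11 = -7 - 11 = -18)
(S - 1*105)*(1030 + (-280 + 772)) = (-18 - 1*105)*(1030 + (-280 + 772)) = (-18 - 105)*(1030 + 492) = -123*1522 = -187206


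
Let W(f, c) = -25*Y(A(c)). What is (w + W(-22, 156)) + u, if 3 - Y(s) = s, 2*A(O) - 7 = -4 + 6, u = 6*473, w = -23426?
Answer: -41101/2 ≈ -20551.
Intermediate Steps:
u = 2838
A(O) = 9/2 (A(O) = 7/2 + (-4 + 6)/2 = 7/2 + (1/2)*2 = 7/2 + 1 = 9/2)
Y(s) = 3 - s
W(f, c) = 75/2 (W(f, c) = -25*(3 - 1*9/2) = -25*(3 - 9/2) = -25*(-3/2) = 75/2)
(w + W(-22, 156)) + u = (-23426 + 75/2) + 2838 = -46777/2 + 2838 = -41101/2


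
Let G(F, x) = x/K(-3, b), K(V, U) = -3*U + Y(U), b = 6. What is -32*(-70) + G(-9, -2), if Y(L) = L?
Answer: 13441/6 ≈ 2240.2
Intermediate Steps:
K(V, U) = -2*U (K(V, U) = -3*U + U = -2*U)
G(F, x) = -x/12 (G(F, x) = x/((-2*6)) = x/(-12) = x*(-1/12) = -x/12)
-32*(-70) + G(-9, -2) = -32*(-70) - 1/12*(-2) = 2240 + 1/6 = 13441/6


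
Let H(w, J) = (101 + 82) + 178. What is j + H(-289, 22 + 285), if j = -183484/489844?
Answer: 44162550/122461 ≈ 360.63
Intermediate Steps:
j = -45871/122461 (j = -183484*1/489844 = -45871/122461 ≈ -0.37458)
H(w, J) = 361 (H(w, J) = 183 + 178 = 361)
j + H(-289, 22 + 285) = -45871/122461 + 361 = 44162550/122461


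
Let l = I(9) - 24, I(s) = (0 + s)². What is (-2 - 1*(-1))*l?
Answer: -57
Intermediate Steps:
I(s) = s²
l = 57 (l = 9² - 24 = 81 - 24 = 57)
(-2 - 1*(-1))*l = (-2 - 1*(-1))*57 = (-2 + 1)*57 = -1*57 = -57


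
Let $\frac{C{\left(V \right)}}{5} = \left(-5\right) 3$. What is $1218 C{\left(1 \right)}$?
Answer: $-91350$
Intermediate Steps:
$C{\left(V \right)} = -75$ ($C{\left(V \right)} = 5 \left(\left(-5\right) 3\right) = 5 \left(-15\right) = -75$)
$1218 C{\left(1 \right)} = 1218 \left(-75\right) = -91350$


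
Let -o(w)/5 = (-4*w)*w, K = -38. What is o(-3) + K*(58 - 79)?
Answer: 978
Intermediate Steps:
o(w) = 20*w**2 (o(w) = -5*(-4*w)*w = -(-20)*w**2 = 20*w**2)
o(-3) + K*(58 - 79) = 20*(-3)**2 - 38*(58 - 79) = 20*9 - 38*(-21) = 180 + 798 = 978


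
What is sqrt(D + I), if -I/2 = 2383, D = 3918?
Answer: 4*I*sqrt(53) ≈ 29.12*I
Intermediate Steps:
I = -4766 (I = -2*2383 = -4766)
sqrt(D + I) = sqrt(3918 - 4766) = sqrt(-848) = 4*I*sqrt(53)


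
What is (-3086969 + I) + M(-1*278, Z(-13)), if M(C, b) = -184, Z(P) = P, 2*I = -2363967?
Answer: -8538273/2 ≈ -4.2691e+6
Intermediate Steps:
I = -2363967/2 (I = (1/2)*(-2363967) = -2363967/2 ≈ -1.1820e+6)
(-3086969 + I) + M(-1*278, Z(-13)) = (-3086969 - 2363967/2) - 184 = -8537905/2 - 184 = -8538273/2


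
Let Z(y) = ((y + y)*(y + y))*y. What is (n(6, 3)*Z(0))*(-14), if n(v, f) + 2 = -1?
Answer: 0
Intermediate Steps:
n(v, f) = -3 (n(v, f) = -2 - 1 = -3)
Z(y) = 4*y³ (Z(y) = ((2*y)*(2*y))*y = (4*y²)*y = 4*y³)
(n(6, 3)*Z(0))*(-14) = -12*0³*(-14) = -12*0*(-14) = -3*0*(-14) = 0*(-14) = 0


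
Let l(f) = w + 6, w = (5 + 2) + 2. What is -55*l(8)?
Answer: -825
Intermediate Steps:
w = 9 (w = 7 + 2 = 9)
l(f) = 15 (l(f) = 9 + 6 = 15)
-55*l(8) = -55*15 = -825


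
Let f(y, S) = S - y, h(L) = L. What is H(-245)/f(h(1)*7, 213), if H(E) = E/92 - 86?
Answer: -8157/18952 ≈ -0.43040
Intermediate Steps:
H(E) = -86 + E/92 (H(E) = E*(1/92) - 86 = E/92 - 86 = -86 + E/92)
H(-245)/f(h(1)*7, 213) = (-86 + (1/92)*(-245))/(213 - 7) = (-86 - 245/92)/(213 - 1*7) = -8157/(92*(213 - 7)) = -8157/92/206 = -8157/92*1/206 = -8157/18952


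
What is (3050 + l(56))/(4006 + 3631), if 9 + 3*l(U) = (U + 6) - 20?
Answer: 3061/7637 ≈ 0.40081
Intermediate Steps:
l(U) = -23/3 + U/3 (l(U) = -3 + ((U + 6) - 20)/3 = -3 + ((6 + U) - 20)/3 = -3 + (-14 + U)/3 = -3 + (-14/3 + U/3) = -23/3 + U/3)
(3050 + l(56))/(4006 + 3631) = (3050 + (-23/3 + (⅓)*56))/(4006 + 3631) = (3050 + (-23/3 + 56/3))/7637 = (3050 + 11)*(1/7637) = 3061*(1/7637) = 3061/7637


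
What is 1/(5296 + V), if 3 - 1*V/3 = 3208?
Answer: -1/4319 ≈ -0.00023154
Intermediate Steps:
V = -9615 (V = 9 - 3*3208 = 9 - 9624 = -9615)
1/(5296 + V) = 1/(5296 - 9615) = 1/(-4319) = -1/4319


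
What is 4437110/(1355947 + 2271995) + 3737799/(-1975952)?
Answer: -2396500800469/3584319625392 ≈ -0.66861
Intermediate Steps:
4437110/(1355947 + 2271995) + 3737799/(-1975952) = 4437110/3627942 + 3737799*(-1/1975952) = 4437110*(1/3627942) - 3737799/1975952 = 2218555/1813971 - 3737799/1975952 = -2396500800469/3584319625392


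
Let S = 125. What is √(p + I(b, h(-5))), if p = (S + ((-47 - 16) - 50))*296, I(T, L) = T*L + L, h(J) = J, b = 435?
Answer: 14*√7 ≈ 37.041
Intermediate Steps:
I(T, L) = L + L*T (I(T, L) = L*T + L = L + L*T)
p = 3552 (p = (125 + ((-47 - 16) - 50))*296 = (125 + (-63 - 50))*296 = (125 - 113)*296 = 12*296 = 3552)
√(p + I(b, h(-5))) = √(3552 - 5*(1 + 435)) = √(3552 - 5*436) = √(3552 - 2180) = √1372 = 14*√7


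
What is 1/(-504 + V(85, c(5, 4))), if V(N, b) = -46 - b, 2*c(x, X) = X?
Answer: -1/552 ≈ -0.0018116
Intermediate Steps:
c(x, X) = X/2
1/(-504 + V(85, c(5, 4))) = 1/(-504 + (-46 - 4/2)) = 1/(-504 + (-46 - 1*2)) = 1/(-504 + (-46 - 2)) = 1/(-504 - 48) = 1/(-552) = -1/552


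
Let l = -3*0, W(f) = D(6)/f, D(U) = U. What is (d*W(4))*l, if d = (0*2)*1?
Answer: 0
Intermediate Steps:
W(f) = 6/f
l = 0
d = 0 (d = 0*1 = 0)
(d*W(4))*l = (0*(6/4))*0 = (0*(6*(1/4)))*0 = (0*(3/2))*0 = 0*0 = 0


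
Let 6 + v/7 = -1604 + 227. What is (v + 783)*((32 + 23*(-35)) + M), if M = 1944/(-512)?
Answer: 221182035/32 ≈ 6.9119e+6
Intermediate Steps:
M = -243/64 (M = 1944*(-1/512) = -243/64 ≈ -3.7969)
v = -9681 (v = -42 + 7*(-1604 + 227) = -42 + 7*(-1377) = -42 - 9639 = -9681)
(v + 783)*((32 + 23*(-35)) + M) = (-9681 + 783)*((32 + 23*(-35)) - 243/64) = -8898*((32 - 805) - 243/64) = -8898*(-773 - 243/64) = -8898*(-49715/64) = 221182035/32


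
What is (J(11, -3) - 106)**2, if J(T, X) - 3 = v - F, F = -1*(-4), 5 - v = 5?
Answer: 11449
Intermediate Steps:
v = 0 (v = 5 - 1*5 = 5 - 5 = 0)
F = 4
J(T, X) = -1 (J(T, X) = 3 + (0 - 1*4) = 3 + (0 - 4) = 3 - 4 = -1)
(J(11, -3) - 106)**2 = (-1 - 106)**2 = (-107)**2 = 11449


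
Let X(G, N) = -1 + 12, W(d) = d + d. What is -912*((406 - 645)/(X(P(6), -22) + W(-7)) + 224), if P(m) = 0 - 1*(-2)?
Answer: -276944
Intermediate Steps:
P(m) = 2 (P(m) = 0 + 2 = 2)
W(d) = 2*d
X(G, N) = 11
-912*((406 - 645)/(X(P(6), -22) + W(-7)) + 224) = -912*((406 - 645)/(11 + 2*(-7)) + 224) = -912*(-239/(11 - 14) + 224) = -912*(-239/(-3) + 224) = -912*(-239*(-⅓) + 224) = -912*(239/3 + 224) = -912*911/3 = -276944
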